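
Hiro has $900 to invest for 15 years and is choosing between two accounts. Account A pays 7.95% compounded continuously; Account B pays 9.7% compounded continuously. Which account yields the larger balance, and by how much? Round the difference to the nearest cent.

Account B, by $890.26

Account A growth factor: e^(0.0795·15) = e^1.1925 ≈ 3.295309191; balance ≈ 2,965.7783.
Account B growth factor: e^(0.097·15) = e^1.455 ≈ 4.284483466; balance ≈ 3,856.0351.
Account B is larger by 890.2568.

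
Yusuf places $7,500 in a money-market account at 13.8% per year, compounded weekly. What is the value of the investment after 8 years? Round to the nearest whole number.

$22,588

Growth factor = (1 + 0.138/52)^416 ≈ 3.0117992678.
A ≈ 7,500 × 3.0117992678 ≈ 22,588.4945.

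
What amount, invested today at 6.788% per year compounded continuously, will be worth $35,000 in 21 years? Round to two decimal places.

P = A·e^(−rt) = 35,000·e^(−1.42548).
e^(−1.42548) ≈ 0.24039304685, so P ≈ 8,413.7566.

$8,413.76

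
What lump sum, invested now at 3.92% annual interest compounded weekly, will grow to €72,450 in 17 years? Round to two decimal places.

Periodic rate = 3.92%/52 = 0.000753846; 884 periods.
P = 72,450/(1 + 0.0392/52)^884 ≈ 72,450/1.9467259172 ≈ 37,216.3330.

€37,216.33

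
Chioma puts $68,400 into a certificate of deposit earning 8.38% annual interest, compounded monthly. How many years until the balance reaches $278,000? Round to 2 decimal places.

We need (1 + 0.00698333)^(12t) = 4.0643, so 12t = ln 4.0643 / ln 1.006983 ≈ 201.4996.
t ≈ 201.4996/12 = 16.7916 years.

16.79 years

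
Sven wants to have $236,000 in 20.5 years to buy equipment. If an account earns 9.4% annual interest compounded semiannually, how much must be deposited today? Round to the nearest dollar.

Growth factor = (1 + 0.047)^41 ≈ 6.57376157969.
P = 236,000/6.57376157969 ≈ 35,900.2980.

$35,900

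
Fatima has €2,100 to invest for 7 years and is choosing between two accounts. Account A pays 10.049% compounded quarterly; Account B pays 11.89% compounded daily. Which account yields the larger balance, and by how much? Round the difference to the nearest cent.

Account A growth factor: (1 + 0.0251225)^28 ≈ 2.003186763; balance ≈ 4,206.6922.
Account B growth factor: (1 + 0.1189/365)^2555 ≈ 2.298287929; balance ≈ 4,826.4047.
Account B is larger by 619.7124.

Account B, by €619.71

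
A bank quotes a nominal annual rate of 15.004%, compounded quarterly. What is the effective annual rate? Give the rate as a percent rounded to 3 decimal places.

EAR = (1 + 15.004%/4)^4 − 1 = (1 + 0.03751)^4 − 1.
(1 + 0.03751)^4 ≈ 1.158695, so EAR ≈ 15.86951%.

15.870%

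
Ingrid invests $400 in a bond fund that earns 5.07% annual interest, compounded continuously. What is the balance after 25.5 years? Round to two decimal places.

A = P·e^(rt) = 400·e^(0.0507·25.5) = 400·e^1.29285.
e^1.29285 ≈ 3.643154765, so A ≈ 1,457.2619.

$1,457.26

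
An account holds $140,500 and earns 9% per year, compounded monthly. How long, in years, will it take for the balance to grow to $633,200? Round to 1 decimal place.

16.8 years

(1 + 0.0075)^(12t) = 633,200/140,500 = 4.5068.
12t·ln(1 + 0.0075) = ln(4.5068); 12t = 1.5056/0.00747201 ≈ 201.4957.
t ≈ 16.7913 years.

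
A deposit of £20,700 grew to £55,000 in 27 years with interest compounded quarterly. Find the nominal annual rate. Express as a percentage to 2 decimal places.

The 108-period growth factor is 55,000/20,700 = 2.657.
r/4 = 2.657^(1/108) − 1 ≈ 0.0090892, so r ≈ 4·0.0090892 = 3.63568%.

3.64%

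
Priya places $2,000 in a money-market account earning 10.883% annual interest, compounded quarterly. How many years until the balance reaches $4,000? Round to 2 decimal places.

6.46 years

We need (1 + 0.0272075)^(4t) = 2, so 4t = ln 2 / ln 1.027208 ≈ 25.8214.
t ≈ 25.8214/4 = 6.4553 years.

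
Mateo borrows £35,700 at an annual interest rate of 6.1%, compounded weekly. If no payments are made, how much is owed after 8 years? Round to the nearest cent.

£58,140.63

Growth factor = (1 + 0.061/52)^416 ≈ 1.6285889953.
A ≈ 35,700 × 1.6285889953 ≈ 58,140.6271.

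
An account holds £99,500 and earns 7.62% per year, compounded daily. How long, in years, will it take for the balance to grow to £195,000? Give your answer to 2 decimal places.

(1 + 0.000208767)^(365t) = 195,000/99,500 = 1.9598.
365t·ln(1 + 0.000208767) = ln(1.9598); 365t = 0.67284/0.000208745 ≈ 3223.2668.
t ≈ 8.8309 years.

8.83 years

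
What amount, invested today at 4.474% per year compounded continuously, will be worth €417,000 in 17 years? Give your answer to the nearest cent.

€194,903.82

P = A·e^(−rt) = 417,000·e^(−0.76058).
e^(−0.76058) ≈ 0.467395259129, so P ≈ 194,903.8231.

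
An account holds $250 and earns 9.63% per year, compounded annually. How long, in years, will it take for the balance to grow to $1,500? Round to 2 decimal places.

19.49 years

(1 + 0.0963)^t = 1,500/250 = 6.
t·ln(1 + 0.0963) = ln(6); t = 1.7918/0.0919409 ≈ 19.4882.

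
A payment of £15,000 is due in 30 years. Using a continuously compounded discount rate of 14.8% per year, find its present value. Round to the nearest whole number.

P = A·e^(−rt) = 15,000·e^(−4.44).
e^(−4.44) ≈ 0.01179593852, so P ≈ 176.9391.

£177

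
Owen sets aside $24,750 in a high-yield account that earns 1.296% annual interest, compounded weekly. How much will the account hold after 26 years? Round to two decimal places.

$34,665.45

Growth factor = (1 + 0.01296/52)^1352 ≈ 1.4006242311.
A ≈ 24,750 × 1.4006242311 ≈ 34,665.4497.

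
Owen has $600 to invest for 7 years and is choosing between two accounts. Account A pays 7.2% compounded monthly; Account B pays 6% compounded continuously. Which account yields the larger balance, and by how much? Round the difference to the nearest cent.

A: (1 + 0.006)^84 ≈ 1.65283835, so 600 × 1.65283835 ≈ 991.7030.
B: e^(0.06·7) = e^0.42 ≈ 1.52196156, so 600 × 1.52196156 ≈ 913.1769.
Difference ≈ 78.5261 in favor of A.

Account A, by $78.53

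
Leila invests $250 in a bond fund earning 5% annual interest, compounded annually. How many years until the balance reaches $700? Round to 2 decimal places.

21.10 years

(1 + 0.05)^t = 700/250 = 2.8.
t·ln(1 + 0.05) = ln(2.8); t = 1.0296/0.0487902 ≈ 21.1030.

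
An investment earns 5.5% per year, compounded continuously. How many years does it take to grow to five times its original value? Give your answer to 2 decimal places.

29.26 years

e^(0.055t) = 5, so 0.055t = ln 5 ≈ 1.6094.
t ≈ 1.6094/0.055 ≈ 29.2625.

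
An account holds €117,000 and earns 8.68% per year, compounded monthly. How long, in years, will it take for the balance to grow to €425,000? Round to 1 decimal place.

14.9 years

We need (1 + 0.00723333)^(12t) = 3.6325, so 12t = ln 3.6325 / ln 1.007233 ≈ 178.9735.
t ≈ 178.9735/12 = 14.9145 years.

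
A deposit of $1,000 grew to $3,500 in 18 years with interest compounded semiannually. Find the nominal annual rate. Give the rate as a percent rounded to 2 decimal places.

The 36-period growth factor is 3,500/1,000 = 3.5.
r/2 = 3.5^(1/36) − 1 ≈ 0.0354115, so r ≈ 2·0.0354115 = 7.08231%.

7.08%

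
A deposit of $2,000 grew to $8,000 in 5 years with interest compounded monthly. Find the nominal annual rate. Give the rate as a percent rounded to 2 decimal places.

28.05%

The 60-period growth factor is 8,000/2,000 = 4.
r/12 = 4^(1/60) − 1 ≈ 0.0233739, so r ≈ 12·0.0233739 = 28.04867%.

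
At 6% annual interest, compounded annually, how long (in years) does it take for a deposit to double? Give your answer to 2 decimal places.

(1 + 0.06)^t = 2.
t = ln 2 / ln(1 + 0.06) ≈ 0.69315/0.0582689 ≈ 11.8957.

11.90 years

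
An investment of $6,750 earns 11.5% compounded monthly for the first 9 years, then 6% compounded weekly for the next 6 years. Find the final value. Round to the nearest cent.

$27,096.57

Phase 1: 6,750·(1 + 0.115/12)^108 ≈ 18,908.5573.
Phase 2: 18,908.5573·(1 + 0.06/52)^312 ≈ 27,096.5674.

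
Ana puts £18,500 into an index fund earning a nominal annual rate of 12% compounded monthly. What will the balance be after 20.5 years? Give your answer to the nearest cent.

Growth factor = (1 + 0.01)^246 ≈ 11.5626651951.
A ≈ 18,500 × 11.5626651951 ≈ 213,909.3061.

£213,909.31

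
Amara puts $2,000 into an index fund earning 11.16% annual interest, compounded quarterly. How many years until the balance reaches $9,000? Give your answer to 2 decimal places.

13.66 years

We need (1 + 0.0279)^(4t) = 4.5, so 4t = ln 4.5 / ln 1.0279 ≈ 54.6582.
t ≈ 54.6582/4 = 13.6645 years.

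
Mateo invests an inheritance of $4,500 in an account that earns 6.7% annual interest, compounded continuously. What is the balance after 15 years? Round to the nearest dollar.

A = P·e^(rt) = 4,500·e^(0.067·15) = 4,500·e^1.005.
e^1.005 ≈ 2.7319072728, so A ≈ 12,293.5827.

$12,294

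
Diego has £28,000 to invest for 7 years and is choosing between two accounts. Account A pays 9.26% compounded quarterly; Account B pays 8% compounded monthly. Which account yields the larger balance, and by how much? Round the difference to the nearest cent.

Account A growth factor: (1 + 0.02315)^28 ≈ 1.8980193708; balance ≈ 53,144.5424.
Account B growth factor: (1 + 0.08/12)^84 ≈ 1.7474220514; balance ≈ 48,927.8174.
Account A is larger by 4,216.7249.

Account A, by £4,216.72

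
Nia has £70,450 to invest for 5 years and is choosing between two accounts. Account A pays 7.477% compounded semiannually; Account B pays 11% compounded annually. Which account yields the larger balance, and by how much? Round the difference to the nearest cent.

A: (1 + 0.037385)^10 ≈ 1.44344300588, so 70,450 × 1.44344300588 ≈ 101,690.5598.
B: (1 + 0.11)^5 ≈ 1.6850581551, so 70,450 × 1.6850581551 ≈ 118,712.3470.
Difference ≈ 17,021.7873 in favor of B.

Account B, by £17,021.79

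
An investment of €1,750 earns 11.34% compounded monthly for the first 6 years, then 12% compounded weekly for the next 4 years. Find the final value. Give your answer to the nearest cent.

€5,563.73

Phase 1: 1,750·(1 + 0.00945)^72 ≈ 3,444.6455.
Phase 2: 3,444.6455·(1 + 0.12/52)^208 ≈ 5,563.7259.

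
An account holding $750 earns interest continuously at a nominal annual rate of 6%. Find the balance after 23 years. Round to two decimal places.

$2,981.18

A = P·e^(rt) = 750·e^(0.06·23) = 750·e^1.38.
e^1.38 ≈ 3.974901627, so A ≈ 2,981.1762.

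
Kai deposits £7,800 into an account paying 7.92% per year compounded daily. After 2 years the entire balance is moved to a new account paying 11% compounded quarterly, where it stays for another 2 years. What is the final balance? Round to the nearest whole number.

Phase 1: 7,800·(1 + 0.0792/365)^730 ≈ 9,138.5941.
Phase 2: 9,138.5941·(1 + 0.0275)^8 ≈ 11,353.6115.

£11,354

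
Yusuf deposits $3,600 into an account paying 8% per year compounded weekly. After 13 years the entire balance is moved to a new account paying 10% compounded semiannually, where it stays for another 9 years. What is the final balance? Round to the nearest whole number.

After 13 years at 8%: 3,600 × 2.8269568627 ≈ 10,177.0447.
Then 9 years at 10%: 10,177.0447 × 2.4066192337 ≈ 24,492.2715.

$24,492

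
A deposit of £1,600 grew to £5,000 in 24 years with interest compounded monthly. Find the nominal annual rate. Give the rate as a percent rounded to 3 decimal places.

4.757%

The 288-period growth factor is 5,000/1,600 = 3.125.
r/12 = 3.125^(1/288) − 1 ≈ 0.00396421, so r ≈ 12·0.00396421 = 4.75705%.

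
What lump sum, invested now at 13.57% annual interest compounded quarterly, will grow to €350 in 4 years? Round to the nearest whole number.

€205

Periodic rate = 13.57%/4 = 0.033925; 16 periods.
P = 350/(1 + 0.033925)^16 ≈ 350/1.70539343 ≈ 205.2312.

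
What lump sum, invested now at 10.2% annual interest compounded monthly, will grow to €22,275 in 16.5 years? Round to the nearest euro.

€4,169

Periodic rate = 10.2%/12 = 0.0085; 198 periods.
P = 22,275/(1 + 0.0085)^198 ≈ 22,275/5.3435355698 ≈ 4,168.5883.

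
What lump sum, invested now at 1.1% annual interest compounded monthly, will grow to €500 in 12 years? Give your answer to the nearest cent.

€438.20

Growth factor = (1 + 0.011/12)^144 ≈ 1.14103933.
P = 500/1.14103933 ≈ 438.1970.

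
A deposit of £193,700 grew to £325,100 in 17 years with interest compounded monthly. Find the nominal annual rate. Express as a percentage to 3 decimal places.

(1 + r/12)^204 = 325,100/193,700 = 1.67837.
1 + r/12 = 1.67837^(1/204) ≈ 1.002542, so r/12 ≈ 0.00254157.
r ≈ 12·0.00254157 = 3.04988%.

3.050%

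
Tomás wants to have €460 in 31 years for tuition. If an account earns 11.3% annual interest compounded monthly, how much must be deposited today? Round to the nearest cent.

€14.08

Periodic rate = 11.3%/12 = 0.00941667; 372 periods.
P = 460/(1 + 0.113/12)^372 ≈ 460/32.674976 ≈ 14.0781.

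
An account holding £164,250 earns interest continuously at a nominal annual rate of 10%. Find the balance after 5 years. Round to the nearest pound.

£270,802

A = P·e^(rt) = 164,250·e^(0.1·5) = 164,250·e^0.5.
e^0.5 ≈ 1.6487212707, so A ≈ 270,802.4687.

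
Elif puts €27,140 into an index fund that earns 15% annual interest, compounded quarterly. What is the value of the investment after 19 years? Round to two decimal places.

€445,354.51

Periodic rate = 15%/4 = 0.0375; periods = 4·19 = 76.
A = 27,140·(1 + 0.0375)^76 ≈ 27,140·16.4095249739 ≈ 445,354.5078.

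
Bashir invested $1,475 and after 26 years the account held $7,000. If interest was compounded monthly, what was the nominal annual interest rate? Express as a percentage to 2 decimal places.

6.00%

(1 + r/12)^312 = 7,000/1,475 = 4.74576.
1 + r/12 = 4.74576^(1/312) ≈ 1.005004, so r/12 ≈ 0.00500367.
r ≈ 12·0.00500367 = 6.00440%.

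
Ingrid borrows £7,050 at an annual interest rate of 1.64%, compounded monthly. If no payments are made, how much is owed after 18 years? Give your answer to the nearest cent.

Periodic rate = 1.64%/12 = 0.00136667; periods = 12·18 = 216.
A = 7,050·(1 + 0.0164/12)^216 ≈ 7,050·1.343124295 ≈ 9,469.0263.

£9,469.03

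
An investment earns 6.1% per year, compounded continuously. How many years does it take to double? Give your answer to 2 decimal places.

11.36 years

e^(0.061t) = 2, so 0.061t = ln 2 ≈ 0.69315.
t ≈ 0.69315/0.061 ≈ 11.3631.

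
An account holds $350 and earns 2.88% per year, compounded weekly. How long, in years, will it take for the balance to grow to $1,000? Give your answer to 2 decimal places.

We need (1 + 0.000553846)^(52t) = 2.8571, so 52t = ln 2.8571 / ln 1.000554 ≈ 1896.0370.
t ≈ 1896.0370/52 = 36.4623 years.

36.46 years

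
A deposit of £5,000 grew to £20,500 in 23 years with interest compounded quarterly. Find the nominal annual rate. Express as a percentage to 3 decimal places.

6.182%

The 92-period growth factor is 20,500/5,000 = 4.1.
r/4 = 4.1^(1/92) − 1 ≈ 0.015455, so r ≈ 4·0.015455 = 6.18201%.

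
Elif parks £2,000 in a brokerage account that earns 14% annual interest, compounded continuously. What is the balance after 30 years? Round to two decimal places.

A = P·e^(rt) = 2,000·e^(0.14·30) = 2,000·e^4.2.
e^4.2 ≈ 66.6863310409, so A ≈ 133,372.6621.

£133,372.66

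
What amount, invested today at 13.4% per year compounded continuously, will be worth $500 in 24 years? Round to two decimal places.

P = A·e^(−rt) = 500·e^(−3.216).
e^(−3.216) ≈ 0.0401151986, so P ≈ 20.0576.

$20.06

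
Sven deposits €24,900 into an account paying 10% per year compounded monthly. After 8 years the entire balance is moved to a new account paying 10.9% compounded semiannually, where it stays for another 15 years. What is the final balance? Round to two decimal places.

€271,389.35

After 8 years at 10%: 24,900 × 2.21817563104 ≈ 55,232.5732.
Then 15 years at 10.9%: 55,232.5732 × 4.91357424001 ≈ 271,389.3489.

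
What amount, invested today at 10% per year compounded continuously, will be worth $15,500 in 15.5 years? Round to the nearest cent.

P = A·e^(−rt) = 15,500·e^(−1.55).
e^(−1.55) ≈ 0.21224797383, so P ≈ 3,289.8436.

$3,289.84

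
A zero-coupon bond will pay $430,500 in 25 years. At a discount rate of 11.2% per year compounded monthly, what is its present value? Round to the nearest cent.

Growth factor = (1 + 0.112/12)^300 ≈ 16.2324783577.
P = 430,500/16.2324783577 ≈ 26,520.9040.

$26,520.90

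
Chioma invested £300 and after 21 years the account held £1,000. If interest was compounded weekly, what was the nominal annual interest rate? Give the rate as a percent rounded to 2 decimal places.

(1 + r/52)^1092 = 1,000/300 = 3.33333.
1 + r/52 = 3.33333^(1/1092) ≈ 1.001103, so r/52 ≈ 0.00110315.
r ≈ 52·0.00110315 = 5.73637%.

5.74%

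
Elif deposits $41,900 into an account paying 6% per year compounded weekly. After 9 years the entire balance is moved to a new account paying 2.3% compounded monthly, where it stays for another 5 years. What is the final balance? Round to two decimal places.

After 9 years at 6%: 41,900 × 1.7154727541 ≈ 71,878.3084.
Then 5 years at 2.3%: 71,878.3084 × 1.1217499623 ≈ 80,629.4897.

$80,629.49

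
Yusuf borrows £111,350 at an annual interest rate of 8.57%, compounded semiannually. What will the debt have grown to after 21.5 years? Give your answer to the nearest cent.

Periodic rate = 8.57%/2 = 0.04285; periods = 2·21.5 = 43.
A = 111,350·(1 + 0.04285)^43 ≈ 111,350·6.07490310741 ≈ 676,440.4610.

£676,440.46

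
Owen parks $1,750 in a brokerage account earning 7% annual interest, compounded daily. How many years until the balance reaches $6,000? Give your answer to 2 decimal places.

(1 + 0.000191781)^(365t) = 6,000/1,750 = 3.4286.
365t·ln(1 + 0.000191781) = ln(3.4286); 365t = 1.2321/0.000191762 ≈ 6425.3652.
t ≈ 17.6037 years.

17.60 years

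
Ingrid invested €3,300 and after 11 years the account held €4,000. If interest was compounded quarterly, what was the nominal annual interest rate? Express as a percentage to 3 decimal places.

The 44-period growth factor is 4,000/3,300 = 1.21212.
r/4 = 1.21212^(1/44) − 1 ≈ 0.00438166, so r ≈ 4·0.00438166 = 1.75266%.

1.753%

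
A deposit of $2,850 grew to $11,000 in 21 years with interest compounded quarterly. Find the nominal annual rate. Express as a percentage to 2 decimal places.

6.48%

The 84-period growth factor is 11,000/2,850 = 3.85965.
r/4 = 3.85965^(1/84) − 1 ≈ 0.0162082, so r ≈ 4·0.0162082 = 6.48330%.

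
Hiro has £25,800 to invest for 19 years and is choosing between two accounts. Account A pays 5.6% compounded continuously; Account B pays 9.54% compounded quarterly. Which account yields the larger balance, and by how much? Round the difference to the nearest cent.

Account B, by £79,965.51

A: e^(0.056·19) = e^1.064 ≈ 2.897939595, so 25,800 × 2.897939595 ≈ 74,766.8416.
B: (1 + 0.02385)^76 ≈ 5.99737812732, so 25,800 × 5.99737812732 ≈ 154,732.3557.
Difference ≈ 79,965.5141 in favor of B.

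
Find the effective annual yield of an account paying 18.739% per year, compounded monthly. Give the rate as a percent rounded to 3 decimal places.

20.435%

One year is 12 periods at 0.0156158 each: (1 + 0.0156158)^12 ≈ 1.204352.
EAR = 1.204352 − 1 ≈ 20.43523%.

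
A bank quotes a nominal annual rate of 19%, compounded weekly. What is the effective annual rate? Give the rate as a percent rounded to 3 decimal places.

One year is 52 periods at 0.00365385 each: (1 + 0.00365385)^52 ≈ 1.208831.
EAR = 1.208831 − 1 ≈ 20.88309%.

20.883%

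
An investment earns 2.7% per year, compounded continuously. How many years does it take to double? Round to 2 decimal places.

25.67 years

e^(0.027t) = 2, so 0.027t = ln 2 ≈ 0.69315.
t ≈ 0.69315/0.027 ≈ 25.6721.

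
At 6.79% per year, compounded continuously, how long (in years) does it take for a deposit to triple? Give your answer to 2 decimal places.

e^(0.0679t) = 3, so 0.0679t = ln 3 ≈ 1.0986.
t ≈ 1.0986/0.0679 ≈ 16.1799.

16.18 years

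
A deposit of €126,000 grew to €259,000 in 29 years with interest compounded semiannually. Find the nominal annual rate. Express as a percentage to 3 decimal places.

The 58-period growth factor is 259,000/126,000 = 2.05556.
r/2 = 2.05556^(1/58) − 1 ≈ 0.0125007, so r ≈ 2·0.0125007 = 2.50014%.

2.500%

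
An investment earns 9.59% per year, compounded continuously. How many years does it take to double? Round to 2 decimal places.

7.23 years

e^(0.0959t) = 2, so 0.0959t = ln 2 ≈ 0.69315.
t ≈ 0.69315/0.0959 ≈ 7.2278.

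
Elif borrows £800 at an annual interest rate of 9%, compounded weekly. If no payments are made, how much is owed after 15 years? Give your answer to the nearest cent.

£3,082.34

Periodic rate = 9%/52 = 0.00173077; periods = 52·15 = 780.
A = 800·(1 + 0.09/52)^780 ≈ 800·3.852926838 ≈ 3,082.3415.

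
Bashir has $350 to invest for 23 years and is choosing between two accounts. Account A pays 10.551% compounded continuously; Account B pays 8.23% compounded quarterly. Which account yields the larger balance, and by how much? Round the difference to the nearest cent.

Account A growth factor: e^(0.10551·23) = e^2.42673 ≈ 11.3217992; balance ≈ 3,962.6297.
Account B growth factor: (1 + 0.020575)^92 ≈ 6.512281422; balance ≈ 2,279.2985.
Account A is larger by 1,683.3312.

Account A, by $1,683.33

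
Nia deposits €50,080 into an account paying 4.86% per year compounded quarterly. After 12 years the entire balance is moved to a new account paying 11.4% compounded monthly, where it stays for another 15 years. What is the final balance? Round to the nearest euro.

€490,407

Phase 1: 50,080·(1 + 0.01215)^48 ≈ 89,416.6785.
Phase 2: 89,416.6785·(1 + 0.0095)^180 ≈ 490,407.0715.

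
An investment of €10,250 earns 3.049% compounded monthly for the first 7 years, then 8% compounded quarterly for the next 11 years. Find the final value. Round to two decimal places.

€30,318.33

Phase 1: 10,250·(1 + 0.03049/12)^84 ≈ 12,685.2134.
Phase 2: 12,685.2134·(1 + 0.02)^44 ≈ 30,318.3342.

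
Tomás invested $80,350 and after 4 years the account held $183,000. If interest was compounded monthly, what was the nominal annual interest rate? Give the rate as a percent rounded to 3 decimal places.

The 48-period growth factor is 183,000/80,350 = 2.27754.
r/12 = 2.27754^(1/48) − 1 ≈ 0.0172957, so r ≈ 12·0.0172957 = 20.75479%.

20.755%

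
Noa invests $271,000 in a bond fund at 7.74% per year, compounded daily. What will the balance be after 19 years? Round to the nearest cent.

$1,179,166.27

Periodic rate = 7.74%/365 = 0.000212055; periods = 365·19 = 6935.
A = 271,000·(1 + 0.0774/365)^6935 ≈ 271,000·4.351167057288 ≈ 1,179,166.2725.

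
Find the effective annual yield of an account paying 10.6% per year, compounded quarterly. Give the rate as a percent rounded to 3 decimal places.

One year is 4 periods at 0.0265 each: (1 + 0.0265)^4 ≈ 1.110288.
EAR = 1.110288 − 1 ≈ 11.02884%.

11.029%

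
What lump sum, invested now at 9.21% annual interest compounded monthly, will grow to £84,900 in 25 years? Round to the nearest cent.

Periodic rate = 9.21%/12 = 0.007675; 300 periods.
P = 84,900/(1 + 0.007675)^300 ≈ 84,900/9.9116328994 ≈ 8,565.6925.

£8,565.69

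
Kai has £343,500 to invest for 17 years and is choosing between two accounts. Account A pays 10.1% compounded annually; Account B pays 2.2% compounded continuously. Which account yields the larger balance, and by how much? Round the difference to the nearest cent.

Account A growth factor: (1 + 0.101)^17 ≈ 5.133155522047; balance ≈ 1,763,238.9218.
Account B growth factor: e^(0.022·17) = e^0.374 ≈ 1.45353715046; balance ≈ 499,290.0112.
Account A is larger by 1,263,948.9106.

Account A, by £1,263,948.91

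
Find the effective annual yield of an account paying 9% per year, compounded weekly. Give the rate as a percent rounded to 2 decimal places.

9.41%

EAR = (1 + 9%/52)^52 − 1 = (1 + 0.00173077)^52 − 1.
(1 + 0.00173077)^52 ≈ 1.094089, so EAR ≈ 9.40892%.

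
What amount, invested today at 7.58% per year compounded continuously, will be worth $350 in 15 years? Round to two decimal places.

P = A·e^(−rt) = 350·e^(−1.137).
e^(−1.137) ≈ 0.32077992, so P ≈ 112.2730.

$112.27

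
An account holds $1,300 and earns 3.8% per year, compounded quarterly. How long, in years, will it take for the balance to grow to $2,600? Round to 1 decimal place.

18.3 years

We need (1 + 0.0095)^(4t) = 2, so 4t = ln 2 / ln 1.0095 ≈ 73.3089.
t ≈ 73.3089/4 = 18.3272 years.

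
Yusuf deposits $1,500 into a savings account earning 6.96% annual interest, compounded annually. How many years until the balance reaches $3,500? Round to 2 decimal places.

12.59 years

(1 + 0.0696)^t = 3,500/1,500 = 2.3333.
t·ln(1 + 0.0696) = ln(2.3333); t = 0.8473/0.0672847 ≈ 12.5927.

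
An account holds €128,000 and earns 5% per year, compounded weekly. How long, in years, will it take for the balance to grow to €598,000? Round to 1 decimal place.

30.8 years

(1 + 0.000961538)^(52t) = 598,000/128,000 = 4.6719.
52t·ln(1 + 0.000961538) = ln(4.6719); 52t = 1.5416/0.000961076 ≈ 1603.9936.
t ≈ 30.8460 years.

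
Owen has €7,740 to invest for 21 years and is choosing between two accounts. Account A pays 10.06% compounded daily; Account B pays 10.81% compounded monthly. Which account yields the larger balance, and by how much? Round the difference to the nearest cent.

Account B, by €10,179.41

Account A growth factor: (1 + 0.1006/365)^7665 ≈ 8.2673078156; balance ≈ 63,988.9625.
Account B growth factor: (1 + 0.1081/12)^252 ≈ 9.5824766889; balance ≈ 74,168.3696.
Account B is larger by 10,179.4071.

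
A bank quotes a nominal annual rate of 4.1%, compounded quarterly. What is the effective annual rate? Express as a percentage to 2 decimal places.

One year is 4 periods at 0.01025 each: (1 + 0.01025)^4 ≈ 1.041635.
EAR = 1.041635 − 1 ≈ 4.16347%.

4.16%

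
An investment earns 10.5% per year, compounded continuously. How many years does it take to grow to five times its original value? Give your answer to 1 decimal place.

15.3 years

e^(0.105t) = 5, so 0.105t = ln 5 ≈ 1.6094.
t ≈ 1.6094/0.105 ≈ 15.3280.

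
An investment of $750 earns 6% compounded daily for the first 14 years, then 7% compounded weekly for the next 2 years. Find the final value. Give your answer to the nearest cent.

$1,998.02

After 14 years at 6%: 750 × 2.316207075 ≈ 1,737.1553.
Then 2 years at 7%: 1,737.1553 × 1.15016551 ≈ 1,998.0161.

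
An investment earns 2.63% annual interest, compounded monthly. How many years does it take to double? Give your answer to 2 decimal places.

(1 + 0.00219167)^(12t) = 2.
12t = ln 2 / ln(1 + 0.00219167) ≈ 0.69315/0.00218927 ≈ 316.6113.
t ≈ 26.3843.

26.38 years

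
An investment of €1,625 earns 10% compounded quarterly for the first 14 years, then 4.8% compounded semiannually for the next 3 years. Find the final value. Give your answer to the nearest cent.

Phase 1: 1,625·(1 + 0.025)^56 ≈ 6,477.2376.
Phase 2: 6,477.2376·(1 + 0.024)^6 ≈ 7,467.7465.

€7,467.75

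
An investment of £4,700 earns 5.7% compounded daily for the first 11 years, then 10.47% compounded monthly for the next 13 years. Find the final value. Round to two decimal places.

After 11 years at 5.7%: 4,700 × 1.8718945523 ≈ 8,797.9044.
Then 13 years at 10.47%: 8,797.9044 × 3.8775228732 ≈ 34,114.0755.

£34,114.08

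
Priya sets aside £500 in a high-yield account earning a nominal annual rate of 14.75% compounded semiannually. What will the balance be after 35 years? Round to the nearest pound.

£72,810

Periodic rate = 14.75%/2 = 0.07375; periods = 2·35 = 70.
A = 500·(1 + 0.07375)^70 ≈ 500·145.62045334 ≈ 72,810.2267.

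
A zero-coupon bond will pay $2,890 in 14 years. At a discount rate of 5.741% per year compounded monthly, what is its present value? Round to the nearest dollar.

$1,296

Periodic rate = 5.741%/12 = 0.00478417; 168 periods.
P = 2,890/(1 + 0.05741/12)^168 ≈ 2,890/2.229602898 ≈ 1,296.1949.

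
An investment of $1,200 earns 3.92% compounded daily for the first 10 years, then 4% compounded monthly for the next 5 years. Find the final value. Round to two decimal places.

Phase 1: 1,200·(1 + 0.0392/365)^3650 ≈ 1,775.8879.
Phase 2: 1,775.8879·(1 + 0.04/12)^60 ≈ 2,168.3530.

$2,168.35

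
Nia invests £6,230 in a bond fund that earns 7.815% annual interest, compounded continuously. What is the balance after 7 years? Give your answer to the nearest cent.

A = P·e^(rt) = 6,230·e^(0.07815·7) = 6,230·e^0.54705.
e^0.54705 ≈ 1.7281474559, so A ≈ 10,766.3587.

£10,766.36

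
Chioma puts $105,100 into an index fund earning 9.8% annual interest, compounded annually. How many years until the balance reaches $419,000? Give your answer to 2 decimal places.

14.79 years

We need (1 + 0.098)^t = 3.9867, so t = ln 3.9867 / ln 1.098 ≈ 14.7925.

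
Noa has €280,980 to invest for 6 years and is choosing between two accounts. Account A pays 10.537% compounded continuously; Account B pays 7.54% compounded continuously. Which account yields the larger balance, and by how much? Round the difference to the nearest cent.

Account A growth factor: e^(0.10537·6) = e^0.63222 ≈ 1.88178350498; balance ≈ 528,743.5292.
Account B growth factor: e^(0.0754·6) = e^0.4524 ≈ 1.57208065509; balance ≈ 441,723.2225.
Account A is larger by 87,020.3068.

Account A, by €87,020.31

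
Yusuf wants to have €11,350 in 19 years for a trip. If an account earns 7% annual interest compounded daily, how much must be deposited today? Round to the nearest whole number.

€3,002

Growth factor = (1 + 0.07/365)^6935 ≈ 3.7805612674.
P = 11,350/3.7805612674 ≈ 3,002.1997.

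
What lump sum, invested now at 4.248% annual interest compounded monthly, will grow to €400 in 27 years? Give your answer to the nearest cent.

€127.30

Periodic rate = 4.248%/12 = 0.00354; 324 periods.
P = 400/(1 + 0.00354)^324 ≈ 400/3.14223603 ≈ 127.2979.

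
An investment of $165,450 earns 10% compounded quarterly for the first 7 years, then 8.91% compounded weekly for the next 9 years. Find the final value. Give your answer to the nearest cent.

Phase 1: 165,450·(1 + 0.025)^28 ≈ 330,320.1009.
Phase 2: 330,320.1009·(1 + 0.0891/52)^468 ≈ 736,033.7387.

$736,033.74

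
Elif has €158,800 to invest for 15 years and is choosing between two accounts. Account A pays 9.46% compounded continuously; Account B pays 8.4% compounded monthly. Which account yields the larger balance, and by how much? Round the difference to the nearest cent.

Account A growth factor: e^(0.0946·15) = e^1.419 ≈ 4.13298538768; balance ≈ 656,318.0796.
Account B growth factor: (1 + 0.007)^180 ≈ 3.50998046718; balance ≈ 557,384.8982.
Account A is larger by 98,933.1814.

Account A, by €98,933.18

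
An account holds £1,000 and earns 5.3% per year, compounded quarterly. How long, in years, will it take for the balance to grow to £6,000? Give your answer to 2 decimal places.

34.03 years

(1 + 0.01325)^(4t) = 6,000/1,000 = 6.
4t·ln(1 + 0.01325) = ln(6); 4t = 1.7918/0.013163 ≈ 136.1210.
t ≈ 34.0303 years.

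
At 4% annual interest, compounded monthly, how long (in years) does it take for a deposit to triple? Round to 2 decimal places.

27.51 years

(1 + 0.00333333)^(12t) = 3.
12t = ln 3 / ln(1 + 0.00333333) ≈ 1.0986/0.00332779 ≈ 330.1327.
t ≈ 27.5111.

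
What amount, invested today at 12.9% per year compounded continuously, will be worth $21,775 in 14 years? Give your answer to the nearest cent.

$3,577.85

P = A·e^(−rt) = 21,775·e^(−1.806).
e^(−1.806) ≈ 0.16431006433, so P ≈ 3,577.8517.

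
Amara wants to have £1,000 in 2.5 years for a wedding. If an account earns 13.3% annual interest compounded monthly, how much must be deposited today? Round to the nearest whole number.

£718

Growth factor = (1 + 0.133/12)^30 ≈ 1.39190164.
P = 1,000/1.39190164 ≈ 718.4416.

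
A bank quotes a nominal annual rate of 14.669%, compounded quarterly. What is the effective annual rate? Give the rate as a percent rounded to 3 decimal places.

EAR = (1 + 14.669%/4)^4 − 1 = (1 + 0.0366725)^4 − 1.
(1 + 0.0366725)^4 ≈ 1.154958, so EAR ≈ 15.49583%.

15.496%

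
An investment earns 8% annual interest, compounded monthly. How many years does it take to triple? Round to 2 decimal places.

(1 + 0.00666667)^(12t) = 3.
12t = ln 3 / ln(1 + 0.00666667) ≈ 1.0986/0.00664454 ≈ 165.3405.
t ≈ 13.7784.

13.78 years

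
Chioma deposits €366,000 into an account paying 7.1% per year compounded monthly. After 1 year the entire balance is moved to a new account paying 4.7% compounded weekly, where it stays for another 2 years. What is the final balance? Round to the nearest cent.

€431,549.26

After 1 years at 7.1%: 366,000 × 1.0733566381 ≈ 392,848.5295.
Then 2 years at 4.7%: 392,848.5295 × 1.09851310735 ≈ 431,549.2589.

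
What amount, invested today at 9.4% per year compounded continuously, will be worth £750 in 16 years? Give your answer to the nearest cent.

P = A·e^(−rt) = 750·e^(−1.504).
e^(−1.504) ≈ 0.222239422, so P ≈ 166.6796.

£166.68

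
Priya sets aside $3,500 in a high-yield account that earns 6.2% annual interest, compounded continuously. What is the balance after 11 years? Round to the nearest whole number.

A = P·e^(rt) = 3,500·e^(0.062·11) = 3,500·e^0.682.
e^0.682 ≈ 1.977829438, so A ≈ 6,922.4030.

$6,922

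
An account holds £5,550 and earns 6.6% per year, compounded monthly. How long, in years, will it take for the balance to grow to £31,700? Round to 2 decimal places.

We need (1 + 0.0055)^(12t) = 5.7117, so 12t = ln 5.7117 / ln 1.0055 ≈ 317.6921.
t ≈ 317.6921/12 = 26.4743 years.

26.47 years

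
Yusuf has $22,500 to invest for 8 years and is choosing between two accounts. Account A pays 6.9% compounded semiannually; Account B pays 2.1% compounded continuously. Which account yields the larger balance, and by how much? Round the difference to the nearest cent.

Account A, by $12,098.14

Account A growth factor: (1 + 0.0345)^16 ≈ 1.7206317007; balance ≈ 38,714.2133.
Account B growth factor: e^(0.021·8) = e^0.168 ≈ 1.1829366106; balance ≈ 26,616.0737.
Account A is larger by 12,098.1395.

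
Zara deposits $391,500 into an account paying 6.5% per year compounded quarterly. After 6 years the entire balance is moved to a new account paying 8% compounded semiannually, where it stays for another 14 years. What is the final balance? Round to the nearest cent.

Phase 1: 391,500·(1 + 0.01625)^24 ≈ 576,428.1385.
Phase 2: 576,428.1385·(1 + 0.04)^28 ≈ 1,728,536.9721.

$1,728,536.97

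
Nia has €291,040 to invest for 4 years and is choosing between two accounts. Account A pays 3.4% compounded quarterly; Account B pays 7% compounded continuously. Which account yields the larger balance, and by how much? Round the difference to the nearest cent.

Account B, by €51,836.03

Account A growth factor: (1 + 0.0085)^16 ≈ 1.14502360738; balance ≈ 333,247.6707.
Account B growth factor: e^(0.07·4) = e^0.28 ≈ 1.32312981234; balance ≈ 385,083.7006.
Account B is larger by 51,836.0299.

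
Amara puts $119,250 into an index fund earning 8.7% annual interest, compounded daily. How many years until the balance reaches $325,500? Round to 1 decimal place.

11.5 years

(1 + 0.000238356)^(365t) = 325,500/119,250 = 2.7296.
365t·ln(1 + 0.000238356) = ln(2.7296); 365t = 1.0041/0.000238328 ≈ 4213.2747.
t ≈ 11.5432 years.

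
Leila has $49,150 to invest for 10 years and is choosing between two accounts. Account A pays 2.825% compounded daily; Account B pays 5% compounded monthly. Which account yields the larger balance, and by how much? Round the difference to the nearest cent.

Account B, by $15,756.62

Account A growth factor: (1 + 0.02825/365)^3650 ≈ 1.3264272748; balance ≈ 65,193.9006.
Account B growth factor: (1 + 0.05/12)^120 ≈ 1.6470094977; balance ≈ 80,950.5168.
Account B is larger by 15,756.6163.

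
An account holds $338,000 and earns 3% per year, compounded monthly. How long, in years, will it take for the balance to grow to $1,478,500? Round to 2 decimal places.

49.25 years

We need (1 + 0.0025)^(12t) = 4.3743, so 12t = ln 4.3743 / ln 1.0025 ≈ 591.0325.
t ≈ 591.0325/12 = 49.2527 years.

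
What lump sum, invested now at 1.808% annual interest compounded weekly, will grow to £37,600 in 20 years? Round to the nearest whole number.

Growth factor = (1 + 0.01808/52)^1040 ≈ 1.4355343537.
P = 37,600/1.4355343537 ≈ 26,192.3373.

£26,192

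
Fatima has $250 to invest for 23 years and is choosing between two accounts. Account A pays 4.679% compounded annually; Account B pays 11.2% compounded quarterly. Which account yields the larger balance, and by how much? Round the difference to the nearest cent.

Account B, by $2,456.14

Account A growth factor: (1 + 0.04679)^23 ≈ 2.86266151; balance ≈ 715.6654.
Account B growth factor: (1 + 0.028)^92 ≈ 12.68722228; balance ≈ 3,171.8056.
Account B is larger by 2,456.1402.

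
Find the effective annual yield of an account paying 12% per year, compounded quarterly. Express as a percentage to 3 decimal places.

12.551%

EAR = (1 + 12%/4)^4 − 1 = (1 + 0.03)^4 − 1.
(1 + 0.03)^4 ≈ 1.125509, so EAR ≈ 12.55088%.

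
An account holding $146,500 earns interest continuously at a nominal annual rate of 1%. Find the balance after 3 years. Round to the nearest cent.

A = P·e^(rt) = 146,500·e^(0.01·3) = 146,500·e^0.03.
e^0.03 ≈ 1.03045453395, so A ≈ 150,961.5892.

$150,961.59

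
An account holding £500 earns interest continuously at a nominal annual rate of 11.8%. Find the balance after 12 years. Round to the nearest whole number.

£2,060

A = P·e^(rt) = 500·e^(0.118·12) = 500·e^1.416.
e^1.416 ≈ 4.120605011, so A ≈ 2,060.3025.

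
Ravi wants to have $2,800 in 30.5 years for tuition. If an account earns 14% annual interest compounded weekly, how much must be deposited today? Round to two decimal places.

$39.37

Growth factor = (1 + 0.14/52)^1586 ≈ 71.11243524.
P = 2,800/71.11243524 ≈ 39.3743.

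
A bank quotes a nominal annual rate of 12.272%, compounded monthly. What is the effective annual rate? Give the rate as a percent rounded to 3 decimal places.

12.986%

One year is 12 periods at 0.0102267 each: (1 + 0.0102267)^12 ≈ 1.129863.
EAR = 1.129863 − 1 ≈ 12.98634%.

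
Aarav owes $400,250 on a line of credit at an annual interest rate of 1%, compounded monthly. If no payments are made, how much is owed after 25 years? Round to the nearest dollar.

$513,878

Periodic rate = 1%/12 = 0.000833333; periods = 12·25 = 300.
A = 400,250·(1 + 0.01/12)^300 ≈ 400,250·1.28389174526 ≈ 513,877.6710.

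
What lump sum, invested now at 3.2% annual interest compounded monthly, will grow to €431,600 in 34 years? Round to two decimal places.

€145,612.26

Periodic rate = 3.2%/12 = 0.00266667; 408 periods.
P = 431,600/(1 + 0.032/12)^408 ≈ 431,600/2.96403616018 ≈ 145,612.2586.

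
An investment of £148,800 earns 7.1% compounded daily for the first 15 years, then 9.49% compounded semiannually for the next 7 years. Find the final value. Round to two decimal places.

£825,938.65

Phase 1: 148,800·(1 + 0.071/365)^5475 ≈ 431,600.1382.
Phase 2: 431,600.1382·(1 + 0.04745)^14 ≈ 825,938.6518.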